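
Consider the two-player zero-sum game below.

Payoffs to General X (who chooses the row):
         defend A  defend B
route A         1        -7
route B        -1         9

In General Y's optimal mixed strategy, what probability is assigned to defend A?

8/9

Row minima are -7 and -1, so General X's maximin is -1; column maxima are 1 and 9, so General Y's minimax is 1. These differ, so the equilibrium is in mixed strategies.
Let General Y play defend A with probability q. General X is indifferent when q − 7(1−q) = −q + 9(1−q), giving q = 8/9.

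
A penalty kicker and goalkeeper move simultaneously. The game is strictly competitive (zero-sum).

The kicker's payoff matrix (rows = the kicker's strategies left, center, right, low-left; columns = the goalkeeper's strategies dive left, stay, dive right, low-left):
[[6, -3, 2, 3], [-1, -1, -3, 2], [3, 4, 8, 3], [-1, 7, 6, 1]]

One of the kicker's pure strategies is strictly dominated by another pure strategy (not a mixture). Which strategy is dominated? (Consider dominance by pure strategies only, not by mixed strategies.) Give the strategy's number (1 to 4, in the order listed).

2

Compare center with right: 3 > -1, 4 > -1, 8 > -3, 3 > 2.
So right strictly dominates center for the kicker; center is strictly dominated.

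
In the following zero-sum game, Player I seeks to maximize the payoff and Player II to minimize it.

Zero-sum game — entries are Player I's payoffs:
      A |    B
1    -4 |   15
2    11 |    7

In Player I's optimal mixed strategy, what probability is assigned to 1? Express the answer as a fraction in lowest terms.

Row minima are -4 and 7, so Player I's maximin is 7; column maxima are 11 and 15, so Player II's minimax is 11. These differ, so the equilibrium is in mixed strategies.
Let Player I play 1 with probability p. Player II is indifferent when −4p + 11(1−p) = 15p + 7(1−p), giving p = 4/23.

4/23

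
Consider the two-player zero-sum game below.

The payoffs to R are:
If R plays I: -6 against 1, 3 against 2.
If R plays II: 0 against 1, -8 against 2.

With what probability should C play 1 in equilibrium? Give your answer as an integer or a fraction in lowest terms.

11/17

Row minima are -6 and -8, so R's maximin is -6; column maxima are 0 and 3, so C's minimax is 0. These differ, so the equilibrium is in mixed strategies.
Let C play 1 with probability q. R is indifferent when −6q + 3(1−q) = −8(1−q), giving q = 11/17.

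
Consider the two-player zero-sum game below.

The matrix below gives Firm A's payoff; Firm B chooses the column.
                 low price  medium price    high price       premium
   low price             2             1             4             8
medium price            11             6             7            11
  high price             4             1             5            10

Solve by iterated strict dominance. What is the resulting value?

6

Column low price is strictly dominated by medium price for Firm B (1<2, 6<11, 1<4); eliminate low price.
Row high price is strictly dominated by row medium price (6>1, 7>5, 11>10); eliminate high price.
Row low price is strictly dominated by row medium price (6>1, 7>4, 11>8); eliminate low price.
Column high price is strictly dominated by medium price for Firm B (6<7); eliminate high price.
Column premium is strictly dominated by medium price for Firm B (6<11); eliminate premium.
Only (medium price, medium price) remains, with payoff 6.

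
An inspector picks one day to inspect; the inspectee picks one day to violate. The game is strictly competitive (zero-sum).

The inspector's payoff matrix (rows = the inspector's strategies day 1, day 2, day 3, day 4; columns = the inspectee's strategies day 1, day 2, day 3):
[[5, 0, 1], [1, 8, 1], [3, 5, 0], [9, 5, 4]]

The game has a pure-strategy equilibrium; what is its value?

4

Row minima: 0, 1, 0, 4 → the inspector's maximin is 4.
Column maxima: 9, 8, 4 → the inspectee's minimax is 4.
They coincide at (day 4, day 3), so the value is 4.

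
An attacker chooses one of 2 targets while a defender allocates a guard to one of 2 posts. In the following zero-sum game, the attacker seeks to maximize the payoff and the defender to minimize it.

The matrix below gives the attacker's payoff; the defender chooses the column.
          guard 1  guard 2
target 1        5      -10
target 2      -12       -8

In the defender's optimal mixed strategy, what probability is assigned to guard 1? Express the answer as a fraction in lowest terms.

Row minima are -10 and -12, so the attacker's maximin is -10; column maxima are 5 and -8, so the defender's minimax is -8. These differ, so the equilibrium is in mixed strategies.
Let the defender play guard 1 with probability q. The attacker is indifferent when 5q − 10(1−q) = −12q − 8(1−q), giving q = 2/19.

2/19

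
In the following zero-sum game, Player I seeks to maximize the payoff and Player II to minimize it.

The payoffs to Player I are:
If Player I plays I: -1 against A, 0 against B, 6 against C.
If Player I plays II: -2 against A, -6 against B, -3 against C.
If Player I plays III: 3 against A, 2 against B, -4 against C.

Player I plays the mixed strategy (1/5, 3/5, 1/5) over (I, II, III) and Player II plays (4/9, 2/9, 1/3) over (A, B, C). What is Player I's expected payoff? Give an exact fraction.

Against (4/9, 2/9, 1/3), each row's expected payoff is I: 14/9; II: -29/9; III: 4/9.
Taking the (1/5, 3/5, 1/5)-weighted average: (1/5)·(14/9) + (3/5)·(-29/9) + (1/5)·(4/9) = -23/15.

-23/15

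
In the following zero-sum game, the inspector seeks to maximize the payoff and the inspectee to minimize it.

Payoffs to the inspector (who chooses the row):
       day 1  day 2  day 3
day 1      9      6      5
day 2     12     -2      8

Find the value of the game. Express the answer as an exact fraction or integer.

Column day 1 is strictly dominated by day 3 for the inspectee (it gives the inspector more in every row).
The remaining 2×2 game on (day 1, day 2) × (day 2, day 3) has no saddle point. Let the inspector play day 1 with probability p; indifference gives 6p − 2(1−p) = 5p + 8(1−p), so p = 10/11.
Similarly the inspectee's optimal q on day 2 is 3/11, and the value is 6·(3/11) + (5)·(8/11) = 58/11.

58/11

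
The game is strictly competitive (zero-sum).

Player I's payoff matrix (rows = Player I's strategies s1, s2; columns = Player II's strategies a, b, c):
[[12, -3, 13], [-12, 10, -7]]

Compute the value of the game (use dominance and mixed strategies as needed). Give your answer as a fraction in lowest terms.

84/37

Column c is strictly dominated by a for Player II (it gives Player I more in every row).
The remaining 2×2 game on (s1, s2) × (a, b) has no saddle point. Let Player I play s1 with probability p; indifference gives 12p − 12(1−p) = −3p + 10(1−p), so p = 22/37.
Similarly Player II's optimal q on a is 13/37, and the value is 12·(13/37) + (-3)·(24/37) = 84/37.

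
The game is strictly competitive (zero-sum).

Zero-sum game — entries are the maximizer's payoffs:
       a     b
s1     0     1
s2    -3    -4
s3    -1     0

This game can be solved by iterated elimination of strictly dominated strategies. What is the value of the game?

0

Row s3 is strictly dominated by row s1 (0>-1, 1>0); eliminate s3.
Row s2 is strictly dominated by row s1 (0>-3, 1>-4); eliminate s2.
Column b is strictly dominated by a for the minimizer (0<1); eliminate b.
Only (s1, a) remains, with payoff 0.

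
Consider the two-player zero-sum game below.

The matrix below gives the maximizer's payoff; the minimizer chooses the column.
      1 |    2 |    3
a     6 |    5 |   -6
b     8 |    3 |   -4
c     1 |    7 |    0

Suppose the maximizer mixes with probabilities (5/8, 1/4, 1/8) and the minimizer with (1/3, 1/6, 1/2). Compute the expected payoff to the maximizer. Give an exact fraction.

3/8

Against (1/3, 1/6, 1/2), each row's expected payoff is a: -1/6; b: 7/6; c: 3/2.
Taking the (5/8, 1/4, 1/8)-weighted average: (5/8)·(-1/6) + (1/4)·(7/6) + (1/8)·(3/2) = 3/8.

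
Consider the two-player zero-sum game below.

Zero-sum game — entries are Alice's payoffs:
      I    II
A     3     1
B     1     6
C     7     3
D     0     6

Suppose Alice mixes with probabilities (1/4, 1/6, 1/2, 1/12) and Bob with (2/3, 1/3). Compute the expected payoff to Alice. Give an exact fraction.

Against (2/3, 1/3), each row's expected payoff is A: 7/3; B: 8/3; C: 17/3; D: 2.
Taking the (1/4, 1/6, 1/2, 1/12)-weighted average: (1/4)·(7/3) + (1/6)·(8/3) + (1/2)·(17/3) + (1/12)·(2) = 145/36.

145/36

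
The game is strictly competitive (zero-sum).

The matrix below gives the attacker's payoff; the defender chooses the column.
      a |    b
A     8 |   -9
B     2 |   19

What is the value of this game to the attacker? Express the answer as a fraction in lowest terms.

Row minima are -9 and 2, so the attacker's maximin is 2; column maxima are 8 and 19, so the defender's minimax is 8. These differ, so the equilibrium is in mixed strategies.
Let the attacker play A with probability p. The defender is indifferent when 8p + 2(1−p) = −9p + 19(1−p), giving p = 1/2.
Let the defender play a with probability q. The attacker is indifferent when 8q − 9(1−q) = 2q + 19(1−q), giving q = 14/17.
The value is 8·(14/17) + (-9)·(3/17) = 5.

5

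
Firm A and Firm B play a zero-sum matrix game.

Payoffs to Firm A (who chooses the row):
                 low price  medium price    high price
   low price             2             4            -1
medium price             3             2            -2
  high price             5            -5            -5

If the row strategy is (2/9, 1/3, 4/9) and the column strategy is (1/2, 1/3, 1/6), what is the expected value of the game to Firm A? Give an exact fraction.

59/54

Against (1/2, 1/3, 1/6), each row's expected payoff is low price: 13/6; medium price: 11/6; high price: 0.
Taking the (2/9, 1/3, 4/9)-weighted average: (2/9)·(13/6) + (1/3)·(11/6) + (4/9)·(0) = 59/54.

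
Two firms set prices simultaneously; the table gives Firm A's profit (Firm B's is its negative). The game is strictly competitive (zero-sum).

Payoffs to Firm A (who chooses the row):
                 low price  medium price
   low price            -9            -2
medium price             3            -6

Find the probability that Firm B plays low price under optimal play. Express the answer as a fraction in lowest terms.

1/4

Row minima are -9 and -6, so Firm A's maximin is -6; column maxima are 3 and -2, so Firm B's minimax is -2. These differ, so the equilibrium is in mixed strategies.
Let Firm B play low price with probability q. Firm A is indifferent when −9q − 2(1−q) = 3q − 6(1−q), giving q = 1/4.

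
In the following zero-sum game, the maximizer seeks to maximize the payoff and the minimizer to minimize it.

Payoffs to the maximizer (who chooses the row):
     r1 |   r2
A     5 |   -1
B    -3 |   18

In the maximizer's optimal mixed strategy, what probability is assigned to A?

7/9

Row minima are -1 and -3, so the maximizer's maximin is -1; column maxima are 5 and 18, so the minimizer's minimax is 5. These differ, so the equilibrium is in mixed strategies.
Let the maximizer play A with probability p. The minimizer is indifferent when 5p − 3(1−p) = −p + 18(1−p), giving p = 7/9.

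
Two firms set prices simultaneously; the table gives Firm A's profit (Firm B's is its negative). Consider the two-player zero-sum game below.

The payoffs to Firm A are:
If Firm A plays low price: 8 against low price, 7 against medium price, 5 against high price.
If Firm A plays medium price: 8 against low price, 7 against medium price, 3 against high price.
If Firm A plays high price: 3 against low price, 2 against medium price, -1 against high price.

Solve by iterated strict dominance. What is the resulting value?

5

Column medium price is strictly dominated by high price for Firm B (5<7, 3<7, -1<2); eliminate medium price.
Row high price is strictly dominated by row low price (8>3, 5>-1); eliminate high price.
Column low price is strictly dominated by high price for Firm B (5<8, 3<8); eliminate low price.
Row medium price is strictly dominated by row low price (5>3); eliminate medium price.
Only (low price, high price) remains, with payoff 5.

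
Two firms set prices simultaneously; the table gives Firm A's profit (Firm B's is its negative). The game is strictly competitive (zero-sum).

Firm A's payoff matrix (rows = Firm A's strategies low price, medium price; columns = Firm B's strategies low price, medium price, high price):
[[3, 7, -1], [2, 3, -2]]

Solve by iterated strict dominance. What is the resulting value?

Column medium price is strictly dominated by low price for Firm B (3<7, 2<3); eliminate medium price.
Column low price is strictly dominated by high price for Firm B (-1<3, -2<2); eliminate low price.
Row medium price is strictly dominated by row low price (-1>-2); eliminate medium price.
Only (low price, high price) remains, with payoff -1.

-1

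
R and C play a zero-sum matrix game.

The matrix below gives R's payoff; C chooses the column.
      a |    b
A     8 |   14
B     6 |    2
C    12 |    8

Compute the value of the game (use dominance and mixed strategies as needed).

52/5

Row B is strictly dominated by row C, so R never plays it.
The remaining 2×2 game on (A, C) × (a, b) has no saddle point. Let R play A with probability p; indifference gives 8p + 12(1−p) = 14p + 8(1−p), so p = 2/5.
Similarly C's optimal q on a is 3/5, and the value is 8·(3/5) + (14)·(2/5) = 52/5.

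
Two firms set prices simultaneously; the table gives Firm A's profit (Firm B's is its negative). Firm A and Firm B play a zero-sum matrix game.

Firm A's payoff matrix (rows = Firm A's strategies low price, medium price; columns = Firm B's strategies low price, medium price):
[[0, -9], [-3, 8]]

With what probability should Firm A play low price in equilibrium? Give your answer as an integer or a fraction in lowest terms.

Row minima are -9 and -3, so Firm A's maximin is -3; column maxima are 0 and 8, so Firm B's minimax is 0. These differ, so the equilibrium is in mixed strategies.
Let Firm A play low price with probability p. Firm B is indifferent when −3(1−p) = −9p + 8(1−p), giving p = 11/20.

11/20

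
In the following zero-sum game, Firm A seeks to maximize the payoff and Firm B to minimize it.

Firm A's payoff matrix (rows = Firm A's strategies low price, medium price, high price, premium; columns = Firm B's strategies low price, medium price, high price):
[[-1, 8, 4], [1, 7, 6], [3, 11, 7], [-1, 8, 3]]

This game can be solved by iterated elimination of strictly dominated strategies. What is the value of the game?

3

Column medium price is strictly dominated by low price for Firm B (-1<8, 1<7, 3<11, -1<8); eliminate medium price.
Row low price is strictly dominated by row medium price (1>-1, 6>4); eliminate low price.
Row medium price is strictly dominated by row high price (3>1, 7>6); eliminate medium price.
Row premium is strictly dominated by row high price (3>-1, 7>3); eliminate premium.
Column high price is strictly dominated by low price for Firm B (3<7); eliminate high price.
Only (high price, low price) remains, with payoff 3.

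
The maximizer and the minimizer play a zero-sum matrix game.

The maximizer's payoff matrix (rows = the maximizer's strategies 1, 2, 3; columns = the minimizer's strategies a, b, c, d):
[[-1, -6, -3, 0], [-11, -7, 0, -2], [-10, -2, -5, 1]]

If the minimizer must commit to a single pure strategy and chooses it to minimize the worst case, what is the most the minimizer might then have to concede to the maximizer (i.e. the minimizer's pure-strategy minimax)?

-2

The worst case (largest entry) in each column is a: -1, b: -2, c: 0, d: 1.
The best (smallest) of these is -2.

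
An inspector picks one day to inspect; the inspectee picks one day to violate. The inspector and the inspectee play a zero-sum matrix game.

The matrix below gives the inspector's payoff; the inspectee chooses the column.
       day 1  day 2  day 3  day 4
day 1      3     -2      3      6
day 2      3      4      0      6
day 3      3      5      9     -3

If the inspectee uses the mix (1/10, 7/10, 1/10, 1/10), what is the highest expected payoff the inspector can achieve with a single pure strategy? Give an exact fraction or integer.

22/5

day 1: (3)·(1/10) + (-2)·(7/10) + (3)·(1/10) + (6)·(1/10) = -1/5.
day 2: (3)·(1/10) + (4)·(7/10) + (0)·(1/10) + (6)·(1/10) = 37/10.
day 3: (3)·(1/10) + (5)·(7/10) + (9)·(1/10) + (-3)·(1/10) = 22/5.
The best pure response is day 3 with expected payoff 22/5.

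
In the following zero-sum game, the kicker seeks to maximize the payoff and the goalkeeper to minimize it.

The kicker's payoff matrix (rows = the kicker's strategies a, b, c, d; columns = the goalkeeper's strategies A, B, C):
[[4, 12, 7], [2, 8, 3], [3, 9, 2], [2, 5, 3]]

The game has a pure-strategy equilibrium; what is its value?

Row minima: 4, 2, 2, 2 → the kicker's maximin is 4.
Column maxima: 4, 12, 7 → the goalkeeper's minimax is 4.
They coincide at (a, A), so the value is 4.

4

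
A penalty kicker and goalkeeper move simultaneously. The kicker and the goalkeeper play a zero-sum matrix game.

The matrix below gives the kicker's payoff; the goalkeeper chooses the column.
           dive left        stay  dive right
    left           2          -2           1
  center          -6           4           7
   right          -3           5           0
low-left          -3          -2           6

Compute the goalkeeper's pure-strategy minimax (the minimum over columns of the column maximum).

The worst case (largest entry) in each column is dive left: 2, stay: 5, dive right: 7.
The best (smallest) of these is 2.

2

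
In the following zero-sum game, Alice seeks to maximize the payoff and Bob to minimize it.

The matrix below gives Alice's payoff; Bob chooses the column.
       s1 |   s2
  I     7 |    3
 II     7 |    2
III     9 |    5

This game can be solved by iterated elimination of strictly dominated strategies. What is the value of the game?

Row I is strictly dominated by row III (9>7, 5>3); eliminate I.
Row II is strictly dominated by row III (9>7, 5>2); eliminate II.
Column s1 is strictly dominated by s2 for Bob (5<9); eliminate s1.
Only (III, s2) remains, with payoff 5.

5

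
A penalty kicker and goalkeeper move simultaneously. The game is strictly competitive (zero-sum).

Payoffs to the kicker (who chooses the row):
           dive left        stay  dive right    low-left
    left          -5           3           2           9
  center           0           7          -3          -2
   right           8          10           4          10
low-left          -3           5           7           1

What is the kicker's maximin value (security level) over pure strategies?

The worst-case payoff for each row is left: -5, center: -3, right: 4, low-left: -3.
The best of these is 4.

4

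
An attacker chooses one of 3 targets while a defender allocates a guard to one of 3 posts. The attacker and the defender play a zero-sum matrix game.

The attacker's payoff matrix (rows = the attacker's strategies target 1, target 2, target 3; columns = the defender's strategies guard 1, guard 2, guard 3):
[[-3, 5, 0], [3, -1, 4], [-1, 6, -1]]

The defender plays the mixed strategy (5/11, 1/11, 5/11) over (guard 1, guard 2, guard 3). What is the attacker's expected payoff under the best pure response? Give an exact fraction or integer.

34/11

target 1: (-3)·(5/11) + (5)·(1/11) + (0)·(5/11) = -10/11.
target 2: (3)·(5/11) + (-1)·(1/11) + (4)·(5/11) = 34/11.
target 3: (-1)·(5/11) + (6)·(1/11) + (-1)·(5/11) = -4/11.
The best pure response is target 2 with expected payoff 34/11.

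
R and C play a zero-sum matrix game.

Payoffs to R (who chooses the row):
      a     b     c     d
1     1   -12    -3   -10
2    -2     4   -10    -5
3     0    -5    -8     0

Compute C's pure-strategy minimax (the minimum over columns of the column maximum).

-3

The worst case (largest entry) in each column is a: 1, b: 4, c: -3, d: 0.
The best (smallest) of these is -3.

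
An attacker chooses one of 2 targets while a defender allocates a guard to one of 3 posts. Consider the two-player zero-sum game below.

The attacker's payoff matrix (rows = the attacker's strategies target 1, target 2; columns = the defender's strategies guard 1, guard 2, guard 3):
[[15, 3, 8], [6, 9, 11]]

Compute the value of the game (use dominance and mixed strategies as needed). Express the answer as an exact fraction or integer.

Column guard 3 is strictly dominated by guard 2 for the defender (it gives the attacker more in every row).
The remaining 2×2 game on (target 1, target 2) × (guard 1, guard 2) has no saddle point. Let the attacker play target 1 with probability p; indifference gives 15p + 6(1−p) = 3p + 9(1−p), so p = 1/5.
Similarly the defender's optimal q on guard 1 is 2/5, and the value is 15·(2/5) + (3)·(3/5) = 39/5.

39/5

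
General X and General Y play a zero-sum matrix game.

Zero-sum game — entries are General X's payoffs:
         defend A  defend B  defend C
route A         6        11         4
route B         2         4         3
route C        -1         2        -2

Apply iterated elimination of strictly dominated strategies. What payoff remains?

4

Row route B is strictly dominated by row route A (6>2, 11>4, 4>3); eliminate route B.
Column defend B is strictly dominated by defend A for General Y (6<11, -1<2); eliminate defend B.
Column defend A is strictly dominated by defend C for General Y (4<6, -2<-1); eliminate defend A.
Row route C is strictly dominated by row route A (4>-2); eliminate route C.
Only (route A, defend C) remains, with payoff 4.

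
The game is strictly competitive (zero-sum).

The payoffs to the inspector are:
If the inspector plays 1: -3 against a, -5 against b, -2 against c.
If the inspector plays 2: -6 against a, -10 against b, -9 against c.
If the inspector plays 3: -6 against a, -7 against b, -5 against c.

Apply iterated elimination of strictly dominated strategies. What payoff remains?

Column c is strictly dominated by b for the inspectee (-5<-2, -10<-9, -7<-5); eliminate c.
Column a is strictly dominated by b for the inspectee (-5<-3, -10<-6, -7<-6); eliminate a.
Row 3 is strictly dominated by row 1 (-5>-7); eliminate 3.
Row 2 is strictly dominated by row 1 (-5>-10); eliminate 2.
Only (1, b) remains, with payoff -5.

-5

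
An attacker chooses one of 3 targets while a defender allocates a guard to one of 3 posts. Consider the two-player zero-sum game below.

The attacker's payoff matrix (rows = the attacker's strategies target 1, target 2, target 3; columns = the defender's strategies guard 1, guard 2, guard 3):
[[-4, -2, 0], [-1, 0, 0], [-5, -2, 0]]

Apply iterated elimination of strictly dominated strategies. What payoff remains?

Column guard 3 is strictly dominated by guard 1 for the defender (-4<0, -1<0, -5<0); eliminate guard 3.
Row target 1 is strictly dominated by row target 2 (-1>-4, 0>-2); eliminate target 1.
Column guard 2 is strictly dominated by guard 1 for the defender (-1<0, -5<-2); eliminate guard 2.
Row target 3 is strictly dominated by row target 2 (-1>-5); eliminate target 3.
Only (target 2, guard 1) remains, with payoff -1.

-1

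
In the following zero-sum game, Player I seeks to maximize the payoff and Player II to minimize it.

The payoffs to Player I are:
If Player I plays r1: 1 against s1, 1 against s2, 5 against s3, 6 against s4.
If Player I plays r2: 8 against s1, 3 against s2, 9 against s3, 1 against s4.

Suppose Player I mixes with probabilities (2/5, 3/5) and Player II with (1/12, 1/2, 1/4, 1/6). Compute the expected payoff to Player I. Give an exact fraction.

Against (1/12, 1/2, 1/4, 1/6), each row's expected payoff is r1: 17/6; r2: 55/12.
Taking the (2/5, 3/5)-weighted average: (2/5)·(17/6) + (3/5)·(55/12) = 233/60.

233/60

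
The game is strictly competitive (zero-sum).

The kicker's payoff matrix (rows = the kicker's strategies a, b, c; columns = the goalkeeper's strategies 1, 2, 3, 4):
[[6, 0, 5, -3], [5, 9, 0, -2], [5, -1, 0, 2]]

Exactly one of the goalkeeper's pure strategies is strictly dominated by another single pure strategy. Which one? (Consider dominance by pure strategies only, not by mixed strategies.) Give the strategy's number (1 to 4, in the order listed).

The goalkeeper prefers columns that give the kicker less. Compare 1 with 3: 5 < 6, 0 < 5, 0 < 5.
So 3 strictly dominates 1 for the goalkeeper; 1 is strictly dominated.

1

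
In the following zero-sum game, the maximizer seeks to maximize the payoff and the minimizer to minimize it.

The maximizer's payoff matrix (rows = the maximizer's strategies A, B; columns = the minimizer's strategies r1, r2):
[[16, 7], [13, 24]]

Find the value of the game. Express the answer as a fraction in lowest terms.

Row minima are 7 and 13, so the maximizer's maximin is 13; column maxima are 16 and 24, so the minimizer's minimax is 16. These differ, so the equilibrium is in mixed strategies.
Let the maximizer play A with probability p. The minimizer is indifferent when 16p + 13(1−p) = 7p + 24(1−p), giving p = 11/20.
Let the minimizer play r1 with probability q. The maximizer is indifferent when 16q + 7(1−q) = 13q + 24(1−q), giving q = 17/20.
The value is 16·(17/20) + (7)·(3/20) = 293/20.

293/20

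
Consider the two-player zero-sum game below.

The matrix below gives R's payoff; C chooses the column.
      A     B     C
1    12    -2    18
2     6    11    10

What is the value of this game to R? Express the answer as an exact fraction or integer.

Column C is strictly dominated by A for C (it gives R more in every row).
The remaining 2×2 game on (1, 2) × (A, B) has no saddle point. Let R play 1 with probability p; indifference gives 12p + 6(1−p) = −2p + 11(1−p), so p = 5/19.
Similarly C's optimal q on A is 13/19, and the value is 12·(13/19) + (-2)·(6/19) = 144/19.

144/19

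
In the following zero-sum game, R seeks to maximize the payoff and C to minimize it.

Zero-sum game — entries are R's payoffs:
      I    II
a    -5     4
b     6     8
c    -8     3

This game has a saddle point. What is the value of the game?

Row minima: -5, 6, -8 → R's maximin is 6.
Column maxima: 6, 8 → C's minimax is 6.
They coincide at (b, I), so the value is 6.

6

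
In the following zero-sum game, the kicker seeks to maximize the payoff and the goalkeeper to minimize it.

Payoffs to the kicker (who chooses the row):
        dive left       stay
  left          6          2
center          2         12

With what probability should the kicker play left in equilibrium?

Row minima are 2 and 2, so the kicker's maximin is 2; column maxima are 6 and 12, so the goalkeeper's minimax is 6. These differ, so the equilibrium is in mixed strategies.
Let the kicker play left with probability p. The goalkeeper is indifferent when 6p + 2(1−p) = 2p + 12(1−p), giving p = 5/7.

5/7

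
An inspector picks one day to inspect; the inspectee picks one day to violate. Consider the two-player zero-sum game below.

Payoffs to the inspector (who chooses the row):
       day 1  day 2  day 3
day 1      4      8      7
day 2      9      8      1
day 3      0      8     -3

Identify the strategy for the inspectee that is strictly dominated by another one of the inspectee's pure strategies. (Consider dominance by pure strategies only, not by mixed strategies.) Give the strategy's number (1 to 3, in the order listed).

The inspectee prefers columns that give the inspector less. Compare day 2 with day 3: 7 < 8, 1 < 8, -3 < 8.
So day 3 strictly dominates day 2 for the inspectee; day 2 is strictly dominated.

2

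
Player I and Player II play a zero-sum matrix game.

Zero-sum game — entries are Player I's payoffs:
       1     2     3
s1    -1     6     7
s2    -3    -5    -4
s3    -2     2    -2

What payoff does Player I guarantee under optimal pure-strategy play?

-1

Row minima: -1, -5, -2 → Player I's maximin is -1.
Column maxima: -1, 6, 7 → Player II's minimax is -1.
They coincide at (s1, 1), so the value is -1.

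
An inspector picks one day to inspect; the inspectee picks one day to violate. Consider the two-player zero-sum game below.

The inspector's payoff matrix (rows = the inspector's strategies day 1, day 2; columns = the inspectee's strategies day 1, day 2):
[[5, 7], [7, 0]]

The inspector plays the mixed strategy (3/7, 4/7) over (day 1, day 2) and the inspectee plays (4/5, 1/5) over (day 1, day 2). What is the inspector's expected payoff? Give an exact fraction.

193/35

Against (4/5, 1/5), each row's expected payoff is day 1: 27/5; day 2: 28/5.
Taking the (3/7, 4/7)-weighted average: (3/7)·(27/5) + (4/7)·(28/5) = 193/35.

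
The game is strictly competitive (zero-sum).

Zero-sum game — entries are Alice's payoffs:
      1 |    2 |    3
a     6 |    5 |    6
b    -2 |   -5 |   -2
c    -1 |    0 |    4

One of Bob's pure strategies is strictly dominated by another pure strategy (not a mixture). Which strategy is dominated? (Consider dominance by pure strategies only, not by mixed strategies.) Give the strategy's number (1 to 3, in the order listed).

3

Bob prefers columns that give Alice less. Compare 3 with 2: 5 < 6, -5 < -2, 0 < 4.
So 2 strictly dominates 3 for Bob; 3 is strictly dominated.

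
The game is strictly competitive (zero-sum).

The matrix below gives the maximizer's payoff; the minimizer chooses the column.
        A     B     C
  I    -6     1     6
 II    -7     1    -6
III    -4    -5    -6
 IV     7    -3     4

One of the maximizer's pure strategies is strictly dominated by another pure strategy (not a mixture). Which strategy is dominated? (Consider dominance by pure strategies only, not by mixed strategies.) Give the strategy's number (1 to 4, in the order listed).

Compare III with IV: 7 > -4, -3 > -5, 4 > -6.
So IV strictly dominates III for the maximizer; III is strictly dominated.

3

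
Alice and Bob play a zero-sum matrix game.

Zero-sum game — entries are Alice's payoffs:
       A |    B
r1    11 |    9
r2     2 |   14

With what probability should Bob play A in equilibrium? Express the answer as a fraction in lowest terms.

5/14

Row minima are 9 and 2, so Alice's maximin is 9; column maxima are 11 and 14, so Bob's minimax is 11. These differ, so the equilibrium is in mixed strategies.
Let Bob play A with probability q. Alice is indifferent when 11q + 9(1−q) = 2q + 14(1−q), giving q = 5/14.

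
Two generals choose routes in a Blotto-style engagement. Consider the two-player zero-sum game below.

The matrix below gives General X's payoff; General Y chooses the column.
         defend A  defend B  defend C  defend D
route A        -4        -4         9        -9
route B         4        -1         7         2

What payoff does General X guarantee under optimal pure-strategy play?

-1

Row minima: -9, -1 → General X's maximin is -1.
Column maxima: 4, -1, 9, 2 → General Y's minimax is -1.
They coincide at (route B, defend B), so the value is -1.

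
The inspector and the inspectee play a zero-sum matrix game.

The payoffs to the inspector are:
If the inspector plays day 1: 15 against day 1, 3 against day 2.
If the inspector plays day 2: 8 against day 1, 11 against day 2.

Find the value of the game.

Row minima are 3 and 8, so the inspector's maximin is 8; column maxima are 15 and 11, so the inspectee's minimax is 11. These differ, so the equilibrium is in mixed strategies.
Let the inspector play day 1 with probability p. The inspectee is indifferent when 15p + 8(1−p) = 3p + 11(1−p), giving p = 1/5.
Let the inspectee play day 1 with probability q. The inspector is indifferent when 15q + 3(1−q) = 8q + 11(1−q), giving q = 8/15.
The value is 15·(8/15) + (3)·(7/15) = 47/5.

47/5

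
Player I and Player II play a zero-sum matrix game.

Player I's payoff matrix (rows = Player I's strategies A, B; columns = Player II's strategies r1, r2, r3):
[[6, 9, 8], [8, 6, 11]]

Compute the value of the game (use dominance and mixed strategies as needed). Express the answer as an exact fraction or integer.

Column r3 is strictly dominated by r1 for Player II (it gives Player I more in every row).
The remaining 2×2 game on (A, B) × (r1, r2) has no saddle point. Let Player I play A with probability p; indifference gives 6p + 8(1−p) = 9p + 6(1−p), so p = 2/5.
Similarly Player II's optimal q on r1 is 3/5, and the value is 6·(3/5) + (9)·(2/5) = 36/5.

36/5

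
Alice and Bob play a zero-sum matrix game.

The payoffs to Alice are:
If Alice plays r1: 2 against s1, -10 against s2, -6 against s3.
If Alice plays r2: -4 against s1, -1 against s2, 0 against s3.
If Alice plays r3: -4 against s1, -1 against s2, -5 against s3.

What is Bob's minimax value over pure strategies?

-1

The worst case (largest entry) in each column is s1: 2, s2: -1, s3: 0.
The best (smallest) of these is -1.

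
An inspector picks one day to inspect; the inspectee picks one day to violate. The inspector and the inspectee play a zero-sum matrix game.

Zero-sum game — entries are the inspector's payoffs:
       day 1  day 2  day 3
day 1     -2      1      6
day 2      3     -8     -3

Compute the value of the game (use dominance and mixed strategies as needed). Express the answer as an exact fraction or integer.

-13/14

Column day 3 is strictly dominated by day 2 for the inspectee (it gives the inspector more in every row).
The remaining 2×2 game on (day 1, day 2) × (day 1, day 2) has no saddle point. Let the inspector play day 1 with probability p; indifference gives −2p + 3(1−p) = p − 8(1−p), so p = 11/14.
Similarly the inspectee's optimal q on day 1 is 9/14, and the value is -2·(9/14) + (1)·(5/14) = -13/14.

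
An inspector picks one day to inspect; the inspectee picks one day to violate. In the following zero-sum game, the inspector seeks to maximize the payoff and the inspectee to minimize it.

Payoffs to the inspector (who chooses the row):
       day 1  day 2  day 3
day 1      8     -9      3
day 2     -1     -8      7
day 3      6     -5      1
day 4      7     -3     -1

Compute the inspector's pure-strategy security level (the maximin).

-3

The worst-case payoff for each row is day 1: -9, day 2: -8, day 3: -5, day 4: -3.
The best of these is -3.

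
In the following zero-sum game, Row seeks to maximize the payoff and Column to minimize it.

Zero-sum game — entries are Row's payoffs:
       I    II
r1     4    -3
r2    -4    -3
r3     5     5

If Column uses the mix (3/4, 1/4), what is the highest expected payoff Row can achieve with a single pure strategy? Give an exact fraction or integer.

5

r1: (4)·(3/4) + (-3)·(1/4) = 9/4.
r2: (-4)·(3/4) + (-3)·(1/4) = -15/4.
r3: (5)·(3/4) + (5)·(1/4) = 5.
The best pure response is r3 with expected payoff 5.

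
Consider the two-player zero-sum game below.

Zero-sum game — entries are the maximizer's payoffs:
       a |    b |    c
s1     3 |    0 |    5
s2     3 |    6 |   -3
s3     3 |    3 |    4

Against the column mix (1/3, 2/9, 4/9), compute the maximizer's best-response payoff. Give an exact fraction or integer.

31/9

s1: (3)·(1/3) + (0)·(2/9) + (5)·(4/9) = 29/9.
s2: (3)·(1/3) + (6)·(2/9) + (-3)·(4/9) = 1.
s3: (3)·(1/3) + (3)·(2/9) + (4)·(4/9) = 31/9.
The best pure response is s3 with expected payoff 31/9.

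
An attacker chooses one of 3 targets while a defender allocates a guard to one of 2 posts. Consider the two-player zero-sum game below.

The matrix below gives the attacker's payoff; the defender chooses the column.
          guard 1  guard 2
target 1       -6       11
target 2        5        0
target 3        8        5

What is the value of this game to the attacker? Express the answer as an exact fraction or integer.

Row target 2 is strictly dominated by row target 3, so the attacker never plays it.
The remaining 2×2 game on (target 1, target 3) × (guard 1, guard 2) has no saddle point. Let the attacker play target 1 with probability p; indifference gives −6p + 8(1−p) = 11p + 5(1−p), so p = 3/20.
Similarly the defender's optimal q on guard 1 is 3/10, and the value is -6·(3/10) + (11)·(7/10) = 59/10.

59/10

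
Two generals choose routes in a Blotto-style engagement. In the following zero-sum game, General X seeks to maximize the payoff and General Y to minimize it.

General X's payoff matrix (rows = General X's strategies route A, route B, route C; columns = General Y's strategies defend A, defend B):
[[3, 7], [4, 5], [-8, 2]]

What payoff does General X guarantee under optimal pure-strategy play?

4

Row minima: 3, 4, -8 → General X's maximin is 4.
Column maxima: 4, 7 → General Y's minimax is 4.
They coincide at (route B, defend A), so the value is 4.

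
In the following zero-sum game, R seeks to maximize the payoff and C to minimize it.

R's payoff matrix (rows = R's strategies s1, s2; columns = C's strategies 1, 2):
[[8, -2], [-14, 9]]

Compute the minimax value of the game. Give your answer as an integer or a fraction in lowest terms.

4/3

Row minima are -2 and -14, so R's maximin is -2; column maxima are 8 and 9, so C's minimax is 8. These differ, so the equilibrium is in mixed strategies.
Let R play s1 with probability p. C is indifferent when 8p − 14(1−p) = −2p + 9(1−p), giving p = 23/33.
Let C play 1 with probability q. R is indifferent when 8q − 2(1−q) = −14q + 9(1−q), giving q = 1/3.
The value is 8·(1/3) + (-2)·(2/3) = 4/3.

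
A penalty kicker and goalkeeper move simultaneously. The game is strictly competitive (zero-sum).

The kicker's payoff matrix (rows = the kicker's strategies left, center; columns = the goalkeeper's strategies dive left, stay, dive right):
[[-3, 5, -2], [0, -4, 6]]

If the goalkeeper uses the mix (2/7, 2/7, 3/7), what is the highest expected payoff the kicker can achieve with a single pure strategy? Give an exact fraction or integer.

left: (-3)·(2/7) + (5)·(2/7) + (-2)·(3/7) = -2/7.
center: (0)·(2/7) + (-4)·(2/7) + (6)·(3/7) = 10/7.
The best pure response is center with expected payoff 10/7.

10/7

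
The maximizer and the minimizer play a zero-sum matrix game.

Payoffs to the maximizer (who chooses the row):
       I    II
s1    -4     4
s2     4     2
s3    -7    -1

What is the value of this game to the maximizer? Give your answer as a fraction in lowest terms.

12/5

Row s3 is strictly dominated by row s1, so the maximizer never plays it.
The remaining 2×2 game on (s1, s2) × (I, II) has no saddle point. Let the maximizer play s1 with probability p; indifference gives −4p + 4(1−p) = 4p + 2(1−p), so p = 1/5.
Similarly the minimizer's optimal q on I is 1/5, and the value is -4·(1/5) + (4)·(4/5) = 12/5.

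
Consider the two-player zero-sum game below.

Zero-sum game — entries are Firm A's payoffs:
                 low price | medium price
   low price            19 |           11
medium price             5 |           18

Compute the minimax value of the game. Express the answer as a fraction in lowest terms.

41/3

Row minima are 11 and 5, so Firm A's maximin is 11; column maxima are 19 and 18, so Firm B's minimax is 18. These differ, so the equilibrium is in mixed strategies.
Let Firm A play low price with probability p. Firm B is indifferent when 19p + 5(1−p) = 11p + 18(1−p), giving p = 13/21.
Let Firm B play low price with probability q. Firm A is indifferent when 19q + 11(1−q) = 5q + 18(1−q), giving q = 1/3.
The value is 19·(1/3) + (11)·(2/3) = 41/3.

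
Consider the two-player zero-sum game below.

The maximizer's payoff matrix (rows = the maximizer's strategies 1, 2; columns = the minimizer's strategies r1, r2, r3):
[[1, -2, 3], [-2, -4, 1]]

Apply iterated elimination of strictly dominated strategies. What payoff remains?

-2

Column r3 is strictly dominated by r1 for the minimizer (1<3, -2<1); eliminate r3.
Row 2 is strictly dominated by row 1 (1>-2, -2>-4); eliminate 2.
Column r1 is strictly dominated by r2 for the minimizer (-2<1); eliminate r1.
Only (1, r2) remains, with payoff -2.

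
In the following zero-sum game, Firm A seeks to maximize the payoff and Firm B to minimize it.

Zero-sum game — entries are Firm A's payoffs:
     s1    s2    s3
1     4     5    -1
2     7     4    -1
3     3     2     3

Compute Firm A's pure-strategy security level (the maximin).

The worst-case payoff for each row is 1: -1, 2: -1, 3: 2.
The best of these is 2.

2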